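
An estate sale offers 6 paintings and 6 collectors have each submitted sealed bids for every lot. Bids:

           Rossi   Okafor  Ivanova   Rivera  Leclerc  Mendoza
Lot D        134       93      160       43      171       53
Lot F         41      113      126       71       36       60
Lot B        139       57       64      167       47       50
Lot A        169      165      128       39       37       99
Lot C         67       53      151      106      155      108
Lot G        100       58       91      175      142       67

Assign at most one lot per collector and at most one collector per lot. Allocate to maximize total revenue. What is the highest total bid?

Maximum total: $884

Optimal: Rossi→Lot B ($139), Okafor→Lot A ($165), Ivanova→Lot F ($126), Rivera→Lot G ($175), Leclerc→Lot D ($171), Mendoza→Lot C ($108) — total 139+165+126+175+171+108 = $884.
Row-greedy (each collector in turn takes its best remaining lot) gives $822, worse by 62.
Next-best assignment: Rossi→Lot B, Okafor→Lot A, Ivanova→Lot C, Rivera→Lot G, Leclerc→Lot D, Mendoza→Lot F = $861.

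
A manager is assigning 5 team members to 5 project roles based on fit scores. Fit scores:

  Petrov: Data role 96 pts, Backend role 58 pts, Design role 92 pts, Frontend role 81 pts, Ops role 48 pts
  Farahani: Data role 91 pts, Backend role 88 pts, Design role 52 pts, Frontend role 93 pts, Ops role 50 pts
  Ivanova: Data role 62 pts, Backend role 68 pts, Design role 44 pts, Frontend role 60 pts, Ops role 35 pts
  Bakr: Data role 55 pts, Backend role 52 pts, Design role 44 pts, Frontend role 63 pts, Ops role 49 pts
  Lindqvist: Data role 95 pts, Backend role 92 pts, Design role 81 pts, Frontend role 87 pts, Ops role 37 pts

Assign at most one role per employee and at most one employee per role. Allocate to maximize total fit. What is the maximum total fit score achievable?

Max total: 397 pts

Optimal: Petrov→Design role (92 pts), Farahani→Frontend role (93 pts), Ivanova→Backend role (68 pts), Bakr→Ops role (49 pts), Lindqvist→Data role (95 pts) — total 92+93+68+49+95 = 397 pts.
Row-greedy (each employee in turn takes its best remaining role) gives 387 pts, worse by 10.
Swapping Lindqvist↔Petrov (Lindqvist→Design role 81 pts, Petrov→Data role 96 pts) loses 10.
No other one-to-one assignment exceeds 397 pts.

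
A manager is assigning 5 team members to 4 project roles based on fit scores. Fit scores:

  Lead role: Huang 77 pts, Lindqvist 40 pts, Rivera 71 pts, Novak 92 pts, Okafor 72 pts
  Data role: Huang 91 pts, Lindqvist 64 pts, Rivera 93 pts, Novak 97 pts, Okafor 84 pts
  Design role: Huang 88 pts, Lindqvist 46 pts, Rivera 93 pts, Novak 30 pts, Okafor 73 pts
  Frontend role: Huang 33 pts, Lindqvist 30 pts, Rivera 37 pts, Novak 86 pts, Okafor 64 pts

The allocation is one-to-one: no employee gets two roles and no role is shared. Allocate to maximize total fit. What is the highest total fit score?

This is a one-to-one assignment (maximum-weight bipartite matching).
Optimal: Okafor→Lead role (72 pts), Huang→Data role (91 pts), Rivera→Design role (93 pts), Novak→Frontend role (86 pts) — total 72+91+93+86 = 342 pts.
Row-greedy (each employee in turn takes its best remaining role) gives 294 pts, worse by 48.
Next-best assignment: Huang→Lead role, Okafor→Data role, Rivera→Design role, Novak→Frontend role = 340 pts.
No other one-to-one assignment exceeds 342 pts.

Maximum total: 342 pts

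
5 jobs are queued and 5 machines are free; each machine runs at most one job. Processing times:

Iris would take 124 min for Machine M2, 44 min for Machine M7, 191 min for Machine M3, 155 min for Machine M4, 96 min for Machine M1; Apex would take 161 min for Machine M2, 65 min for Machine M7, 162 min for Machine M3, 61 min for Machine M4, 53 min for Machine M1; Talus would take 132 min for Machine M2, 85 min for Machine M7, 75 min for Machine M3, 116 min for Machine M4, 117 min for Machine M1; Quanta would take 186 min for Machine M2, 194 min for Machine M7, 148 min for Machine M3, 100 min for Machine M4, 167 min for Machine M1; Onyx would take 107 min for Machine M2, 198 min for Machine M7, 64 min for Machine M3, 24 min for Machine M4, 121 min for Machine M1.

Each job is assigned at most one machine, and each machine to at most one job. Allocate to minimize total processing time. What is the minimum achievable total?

Optimal: Iris→Machine M7 (44 min), Apex→Machine M1 (53 min), Talus→Machine M3 (75 min), Quanta→Machine M4 (100 min), Onyx→Machine M2 (107 min) — total 44+53+75+100+107 = 379 min.
Column-greedy (each machine in turn goes to its cheapest remaining job) gives 454 min, worse by 75.
Swapping Apex↔Onyx (Apex→Machine M2 161 min, Onyx→Machine M1 121 min) adds 122.
No other one-to-one assignment undercuts 379 min.

Min total: 379 min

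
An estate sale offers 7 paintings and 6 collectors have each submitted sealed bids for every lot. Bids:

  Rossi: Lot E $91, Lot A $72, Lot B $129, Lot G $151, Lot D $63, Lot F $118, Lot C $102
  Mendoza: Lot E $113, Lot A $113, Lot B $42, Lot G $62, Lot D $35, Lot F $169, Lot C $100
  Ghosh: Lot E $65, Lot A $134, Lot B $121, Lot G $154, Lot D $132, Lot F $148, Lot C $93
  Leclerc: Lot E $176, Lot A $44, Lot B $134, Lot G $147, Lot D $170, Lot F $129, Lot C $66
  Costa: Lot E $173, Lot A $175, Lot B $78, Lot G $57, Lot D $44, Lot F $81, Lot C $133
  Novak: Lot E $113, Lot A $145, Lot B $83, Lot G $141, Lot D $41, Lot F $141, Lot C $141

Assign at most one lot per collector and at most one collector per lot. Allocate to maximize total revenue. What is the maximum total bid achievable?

Maximum total: $944

Optimal: Rossi→Lot B ($129), Mendoza→Lot F ($169), Ghosh→Lot G ($154), Leclerc→Lot E ($176), Costa→Lot A ($175), Novak→Lot C ($141) — total 129+169+154+176+175+141 = $944.
Column-greedy (each lot in turn goes to its best remaining collector) gives $844, worse by 100.
No other one-to-one assignment exceeds $944.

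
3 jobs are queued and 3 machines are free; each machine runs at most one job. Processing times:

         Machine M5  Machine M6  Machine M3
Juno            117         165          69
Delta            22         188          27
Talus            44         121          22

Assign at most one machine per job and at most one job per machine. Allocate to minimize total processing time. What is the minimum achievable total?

Min total: 209 min

Optimal: Juno→Machine M6 (165 min), Delta→Machine M5 (22 min), Talus→Machine M3 (22 min) — total 165+22+22 = 209 min.
No other one-to-one assignment undercuts 209 min.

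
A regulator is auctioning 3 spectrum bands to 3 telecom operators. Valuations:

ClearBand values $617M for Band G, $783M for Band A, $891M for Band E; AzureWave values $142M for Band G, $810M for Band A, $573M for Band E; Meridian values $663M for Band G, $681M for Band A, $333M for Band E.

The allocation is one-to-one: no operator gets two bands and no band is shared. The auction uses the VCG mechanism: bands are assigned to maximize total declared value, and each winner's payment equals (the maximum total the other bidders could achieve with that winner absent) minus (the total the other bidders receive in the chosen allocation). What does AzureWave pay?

Efficient allocation: ClearBand→Band E ($891M), AzureWave→Band A ($810M), Meridian→Band G ($663M); total welfare W = $2364M.
AzureWave receives Band A at value $810M, so the others get W − 810 = $1554M.
Without AzureWave: best allocation of the remaining 2 bidders over all 3 bands is ClearBand→Band E ($891M), Meridian→Band A ($681M), total $1572M.
VCG payment = (others' best without AzureWave) − (others' welfare with AzureWave) = 1572 − 1554 = $18M.

AzureWave pays $18M.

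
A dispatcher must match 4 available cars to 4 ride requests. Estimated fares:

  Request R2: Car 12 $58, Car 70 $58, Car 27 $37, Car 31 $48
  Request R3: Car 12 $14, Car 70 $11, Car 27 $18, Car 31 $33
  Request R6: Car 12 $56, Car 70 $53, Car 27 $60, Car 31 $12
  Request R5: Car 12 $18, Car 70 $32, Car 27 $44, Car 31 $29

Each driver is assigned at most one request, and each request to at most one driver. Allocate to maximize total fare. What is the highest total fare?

Maximum total: $191

Optimal: Car 12→Request R6 ($56), Car 70→Request R2 ($58), Car 27→Request R5 ($44), Car 31→Request R3 ($33) — total 56+58+44+33 = $191.
Row-greedy (each driver in turn takes its best remaining request) gives $188, worse by 3.
Next-best assignment: Car 12→Request R2, Car 70→Request R6, Car 27→Request R5, Car 31→Request R3 = $188.
Swapping Car 27↔Car 12 (Car 27→Request R6 $60, Car 12→Request R5 $18) loses 22.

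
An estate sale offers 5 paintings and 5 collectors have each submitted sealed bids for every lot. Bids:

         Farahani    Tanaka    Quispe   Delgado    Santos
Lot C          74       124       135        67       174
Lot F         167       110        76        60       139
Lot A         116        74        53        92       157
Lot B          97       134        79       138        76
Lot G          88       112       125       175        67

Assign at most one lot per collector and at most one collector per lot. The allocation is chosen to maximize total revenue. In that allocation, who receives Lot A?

This is the linear assignment problem.
Optimal: Farahani→Lot F ($167), Tanaka→Lot B ($134), Quispe→Lot C ($135), Delgado→Lot G ($175), Santos→Lot A ($157) — total 167+134+135+175+157 = $768.
Next-best assignment: Farahani→Lot F, Tanaka→Lot C, Quispe→Lot G, Delgado→Lot B, Santos→Lot A = $711.
No other one-to-one assignment exceeds $768.
Santos's own top lot is Lot C ($174), but forcing Santos→Lot C and reassigning the rest optimally gives only $703 — worse by 65.

Santos receives Lot A.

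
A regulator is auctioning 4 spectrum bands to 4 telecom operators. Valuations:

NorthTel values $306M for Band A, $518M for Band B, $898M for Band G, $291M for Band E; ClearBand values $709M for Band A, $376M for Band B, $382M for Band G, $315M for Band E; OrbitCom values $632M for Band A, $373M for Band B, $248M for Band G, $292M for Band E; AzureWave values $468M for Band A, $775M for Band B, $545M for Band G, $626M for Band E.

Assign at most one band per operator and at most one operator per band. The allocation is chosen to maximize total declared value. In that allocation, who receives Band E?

OrbitCom receives Band E.

Optimal: NorthTel→Band G ($898M), ClearBand→Band A ($709M), OrbitCom→Band E ($292M), AzureWave→Band B ($775M) — total 898+709+292+775 = $2674M.
Row-greedy (each operator in turn takes its best remaining band) gives $2606M, worse by 68.
OrbitCom's own top band is Band A ($632M), but forcing OrbitCom→Band A and reassigning the rest optimally gives only $2620M — worse by 54.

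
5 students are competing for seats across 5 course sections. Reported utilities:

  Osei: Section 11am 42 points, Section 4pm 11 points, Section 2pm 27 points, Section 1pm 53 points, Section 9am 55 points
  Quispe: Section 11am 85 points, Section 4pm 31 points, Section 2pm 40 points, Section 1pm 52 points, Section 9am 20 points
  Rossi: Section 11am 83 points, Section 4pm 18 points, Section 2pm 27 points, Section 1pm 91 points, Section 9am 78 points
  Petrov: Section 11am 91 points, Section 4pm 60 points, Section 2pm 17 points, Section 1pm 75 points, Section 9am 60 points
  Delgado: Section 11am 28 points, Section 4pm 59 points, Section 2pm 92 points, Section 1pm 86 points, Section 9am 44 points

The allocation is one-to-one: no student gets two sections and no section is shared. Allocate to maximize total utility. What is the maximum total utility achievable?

Maximum total: 383 points

Treat this as an assignment problem: match each student to one section.
Optimal: Osei→Section 9am (55 points), Quispe→Section 11am (85 points), Rossi→Section 1pm (91 points), Petrov→Section 4pm (60 points), Delgado→Section 2pm (92 points) — total 55+85+91+60+92 = 383 points.
Max-entry greedy (repeatedly take the single best remaining cell) gives 360 points, worse by 23.
Next-best assignment: Osei→Section 1pm, Quispe→Section 11am, Rossi→Section 9am, Petrov→Section 4pm, Delgado→Section 2pm = 368 points.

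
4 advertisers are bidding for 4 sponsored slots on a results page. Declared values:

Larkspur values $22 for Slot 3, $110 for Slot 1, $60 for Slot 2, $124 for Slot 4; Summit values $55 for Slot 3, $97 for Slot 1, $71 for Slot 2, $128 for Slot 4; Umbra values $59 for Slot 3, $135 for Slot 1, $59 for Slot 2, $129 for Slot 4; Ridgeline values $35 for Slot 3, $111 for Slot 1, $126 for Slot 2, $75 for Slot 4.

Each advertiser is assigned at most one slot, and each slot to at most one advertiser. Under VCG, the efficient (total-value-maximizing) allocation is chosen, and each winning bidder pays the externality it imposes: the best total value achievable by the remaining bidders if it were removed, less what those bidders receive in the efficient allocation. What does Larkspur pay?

Larkspur pays $73.

Efficient allocation: Larkspur→Slot 4 ($124), Summit→Slot 3 ($55), Umbra→Slot 1 ($135), Ridgeline→Slot 2 ($126); total welfare W = $440.
Larkspur receives Slot 4 at value $124, so the others get W − 124 = $316.
Without Larkspur: best allocation of the remaining 3 bidders over all 4 slots is Summit→Slot 4 ($128), Umbra→Slot 1 ($135), Ridgeline→Slot 2 ($126), total $389.
VCG payment = (others' best without Larkspur) − (others' welfare with Larkspur) = 389 − 316 = $73.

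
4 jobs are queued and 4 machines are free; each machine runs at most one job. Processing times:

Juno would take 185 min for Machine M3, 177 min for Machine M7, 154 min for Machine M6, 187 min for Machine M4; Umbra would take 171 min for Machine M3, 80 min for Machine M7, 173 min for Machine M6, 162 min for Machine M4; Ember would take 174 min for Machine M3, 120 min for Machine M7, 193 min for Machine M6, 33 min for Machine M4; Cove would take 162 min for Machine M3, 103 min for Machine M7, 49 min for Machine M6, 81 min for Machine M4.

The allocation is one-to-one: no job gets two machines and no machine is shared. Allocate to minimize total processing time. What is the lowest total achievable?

Min total: 347 min

Treat this as an assignment problem: match each job to one machine.
Optimal: Juno→Machine M3 (185 min), Umbra→Machine M7 (80 min), Ember→Machine M4 (33 min), Cove→Machine M6 (49 min) — total 185+80+33+49 = 347 min.
Row-greedy (each job in turn takes its cheapest remaining machine) gives 429 min, worse by 82.
Next-best assignment: Juno→Machine M6, Umbra→Machine M7, Ember→Machine M4, Cove→Machine M3 = 429 min.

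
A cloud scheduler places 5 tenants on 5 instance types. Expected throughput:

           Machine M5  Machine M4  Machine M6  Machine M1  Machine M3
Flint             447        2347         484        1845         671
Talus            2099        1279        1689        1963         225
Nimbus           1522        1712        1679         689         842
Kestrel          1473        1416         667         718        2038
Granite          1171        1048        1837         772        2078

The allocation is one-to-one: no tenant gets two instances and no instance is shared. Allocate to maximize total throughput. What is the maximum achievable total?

Optimal: Flint→Machine M4 (2347 ops/s), Talus→Machine M1 (1963 ops/s), Nimbus→Machine M5 (1522 ops/s), Kestrel→Machine M3 (2038 ops/s), Granite→Machine M6 (1837 ops/s) — total 2347+1963+1522+2038+1837 = 9707 ops/s.
Column-greedy (each instance in turn goes to its best remaining tenant) gives 7843 ops/s, worse by 1864.
Next-best assignment: Flint→Machine M4, Talus→Machine M1, Nimbus→Machine M6, Kestrel→Machine M5, Granite→Machine M3 = 9540 ops/s.
Swapping Talus↔Nimbus (Talus→Machine M5 2099 ops/s, Nimbus→Machine M1 689 ops/s) loses 697.
Every other assignment is strictly worse.

Maximum total: 9707 ops/s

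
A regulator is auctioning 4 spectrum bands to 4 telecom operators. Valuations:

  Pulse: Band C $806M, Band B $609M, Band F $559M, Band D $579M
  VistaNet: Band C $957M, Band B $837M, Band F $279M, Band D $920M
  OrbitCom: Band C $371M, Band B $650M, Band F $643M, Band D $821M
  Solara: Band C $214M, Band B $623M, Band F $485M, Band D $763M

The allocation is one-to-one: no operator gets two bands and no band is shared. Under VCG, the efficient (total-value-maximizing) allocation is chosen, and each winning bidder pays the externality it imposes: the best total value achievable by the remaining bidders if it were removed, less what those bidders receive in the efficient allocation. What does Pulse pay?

Pulse pays $158M.

Efficient allocation: Pulse→Band C ($806M), VistaNet→Band B ($837M), OrbitCom→Band F ($643M), Solara→Band D ($763M); total welfare W = $3049M.
Pulse receives Band C at value $806M, so the others get W − 806 = $2243M.
Without Pulse: best allocation of the remaining 3 bidders over all 4 bands is VistaNet→Band C ($957M), OrbitCom→Band D ($821M), Solara→Band B ($623M), total $2401M.
VCG payment = (others' best without Pulse) − (others' welfare with Pulse) = 2401 − 2243 = $158M.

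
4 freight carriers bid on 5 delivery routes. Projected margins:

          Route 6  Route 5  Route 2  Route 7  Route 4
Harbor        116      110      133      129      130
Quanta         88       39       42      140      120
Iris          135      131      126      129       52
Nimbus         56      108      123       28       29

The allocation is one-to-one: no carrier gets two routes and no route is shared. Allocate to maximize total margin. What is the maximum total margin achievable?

Max total: $528k

Optimal: Harbor→Route 4 ($130k), Quanta→Route 7 ($140k), Iris→Route 6 ($135k), Nimbus→Route 2 ($123k) — total 130+140+135+123 = $528k.
Row-greedy (each carrier in turn takes its best remaining route) gives $516k, worse by 12.
Every other assignment is strictly worse.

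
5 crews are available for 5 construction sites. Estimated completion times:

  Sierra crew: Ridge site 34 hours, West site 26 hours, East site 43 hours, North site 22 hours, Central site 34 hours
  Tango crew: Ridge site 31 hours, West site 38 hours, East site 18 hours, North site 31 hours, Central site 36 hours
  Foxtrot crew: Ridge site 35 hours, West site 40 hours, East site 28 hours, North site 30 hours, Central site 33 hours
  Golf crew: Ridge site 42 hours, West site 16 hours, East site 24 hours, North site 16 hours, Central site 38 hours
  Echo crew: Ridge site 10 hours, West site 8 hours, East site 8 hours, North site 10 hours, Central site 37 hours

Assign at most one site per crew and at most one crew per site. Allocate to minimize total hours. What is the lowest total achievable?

Min total: 99 hours

Optimal: Sierra crew→North site (22 hours), Tango crew→East site (18 hours), Foxtrot crew→Central site (33 hours), Golf crew→West site (16 hours), Echo crew→Ridge site (10 hours) — total 22+18+33+16+10 = 99 hours.
Next-best assignment: Sierra crew→West site, Tango crew→East site, Foxtrot crew→Central site, Golf crew→North site, Echo crew→Ridge site = 103 hours.
Swapping Foxtrot crew↔Sierra crew (Foxtrot crew→North site 30 hours, Sierra crew→Central site 34 hours) adds 9.
Every other assignment is strictly worse.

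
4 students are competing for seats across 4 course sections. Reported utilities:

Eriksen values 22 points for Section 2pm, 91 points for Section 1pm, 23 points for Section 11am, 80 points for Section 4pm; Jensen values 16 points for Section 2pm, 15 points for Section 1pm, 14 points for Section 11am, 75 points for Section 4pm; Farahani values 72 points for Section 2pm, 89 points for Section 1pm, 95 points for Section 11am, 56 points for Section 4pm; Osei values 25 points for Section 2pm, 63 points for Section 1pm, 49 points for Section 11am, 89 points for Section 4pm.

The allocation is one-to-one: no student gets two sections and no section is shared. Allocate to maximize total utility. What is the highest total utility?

Optimal: Eriksen→Section 1pm (91 points), Jensen→Section 2pm (16 points), Farahani→Section 11am (95 points), Osei→Section 4pm (89 points) — total 91+16+95+89 = 291 points.
Column-greedy (each section in turn goes to its best remaining student) gives 287 points, worse by 4.
Every other assignment is strictly worse.

Maximum total: 291 points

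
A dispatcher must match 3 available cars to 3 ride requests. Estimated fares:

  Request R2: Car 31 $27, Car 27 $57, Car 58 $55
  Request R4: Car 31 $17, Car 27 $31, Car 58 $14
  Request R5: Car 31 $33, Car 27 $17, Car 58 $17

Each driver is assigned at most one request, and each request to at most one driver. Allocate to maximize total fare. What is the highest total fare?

This is a one-to-one assignment (maximum-weight bipartite matching).
Optimal: Car 31→Request R5 ($33), Car 27→Request R4 ($31), Car 58→Request R2 ($55) — total 33+31+55 = $119.
Row-greedy (each driver in turn takes its best remaining request) gives $104, worse by 15.
Next-best assignment: Car 31→Request R5, Car 27→Request R2, Car 58→Request R4 = $104.
No other one-to-one assignment exceeds $119.

Maximum total: $119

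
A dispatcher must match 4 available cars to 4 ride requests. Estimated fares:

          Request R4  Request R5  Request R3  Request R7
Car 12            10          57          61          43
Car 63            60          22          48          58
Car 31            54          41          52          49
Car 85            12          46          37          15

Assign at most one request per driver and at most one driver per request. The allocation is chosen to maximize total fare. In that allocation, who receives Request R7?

Car 63 receives Request R7.

This is the linear assignment problem.
Optimal: Car 12→Request R3 ($61), Car 63→Request R7 ($58), Car 31→Request R4 ($54), Car 85→Request R5 ($46) — total 61+58+54+46 = $219.
Row-greedy (each driver in turn takes its best remaining request) gives $216, worse by 3.
Every other assignment is strictly worse.
Car 63's own top request is Request R4 ($60), but forcing Car 63→Request R4 and reassigning the rest optimally gives only $216 — worse by 3.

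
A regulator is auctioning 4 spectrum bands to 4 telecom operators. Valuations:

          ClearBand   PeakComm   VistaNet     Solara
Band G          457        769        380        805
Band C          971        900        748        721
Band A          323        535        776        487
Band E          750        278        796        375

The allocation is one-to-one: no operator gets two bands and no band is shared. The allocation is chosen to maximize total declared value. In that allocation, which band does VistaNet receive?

Optimal: ClearBand→Band E ($750M), PeakComm→Band C ($900M), VistaNet→Band A ($776M), Solara→Band G ($805M) — total 750+900+776+805 = $3231M.
Next-best assignment: ClearBand→Band C, PeakComm→Band A, VistaNet→Band E, Solara→Band G = $3107M.
Swapping ClearBand↔Solara (ClearBand→Band G $457M, Solara→Band E $375M) loses 723.
VistaNet's own top band is Band E ($796M), but forcing VistaNet→Band E and reassigning the rest optimally gives only $3107M — worse by 124.

VistaNet receives Band A.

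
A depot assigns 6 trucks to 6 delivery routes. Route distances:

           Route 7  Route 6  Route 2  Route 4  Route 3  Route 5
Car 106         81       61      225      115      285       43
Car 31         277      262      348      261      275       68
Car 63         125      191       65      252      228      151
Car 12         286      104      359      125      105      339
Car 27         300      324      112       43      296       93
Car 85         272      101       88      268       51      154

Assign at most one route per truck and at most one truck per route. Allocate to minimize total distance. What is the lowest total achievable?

This is a one-to-one assignment (minimum-cost bipartite matching).
Optimal: Car 106→Route 7 (81 km), Car 31→Route 5 (68 km), Car 63→Route 2 (65 km), Car 12→Route 6 (104 km), Car 27→Route 4 (43 km), Car 85→Route 3 (51 km) — total 81+68+65+104+43+51 = 412 km.
Next-best assignment: Car 106→Route 7, Car 31→Route 5, Car 63→Route 2, Car 12→Route 3, Car 27→Route 4, Car 85→Route 6 = 463 km.
Swapping Car 12↔Car 85 (Car 12→Route 3 105 km, Car 85→Route 6 101 km) adds 51.
Checked against all permutations: 412 km is optimal.

Minimum total: 412 km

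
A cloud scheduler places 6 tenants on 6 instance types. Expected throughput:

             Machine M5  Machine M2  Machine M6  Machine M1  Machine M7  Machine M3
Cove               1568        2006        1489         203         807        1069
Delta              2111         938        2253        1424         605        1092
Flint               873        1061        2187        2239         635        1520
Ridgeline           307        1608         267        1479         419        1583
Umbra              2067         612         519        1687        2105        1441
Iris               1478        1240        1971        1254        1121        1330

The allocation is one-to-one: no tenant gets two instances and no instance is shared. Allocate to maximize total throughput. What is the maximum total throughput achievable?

Maximum total: 12015 ops/s

Optimal: Cove→Machine M2 (2006 ops/s), Delta→Machine M5 (2111 ops/s), Flint→Machine M1 (2239 ops/s), Ridgeline→Machine M3 (1583 ops/s), Umbra→Machine M7 (2105 ops/s), Iris→Machine M6 (1971 ops/s) — total 2006+2111+2239+1583+2105+1971 = 12015 ops/s.
Row-greedy (each tenant in turn takes its best remaining instance) gives 11664 ops/s, worse by 351.
Next-best assignment: Cove→Machine M2, Delta→Machine M6, Flint→Machine M1, Ridgeline→Machine M3, Umbra→Machine M7, Iris→Machine M5 = 11664 ops/s.
Swapping Cove↔Delta (Cove→Machine M5 1568 ops/s, Delta→Machine M2 938 ops/s) loses 1611.
Every other assignment is strictly worse.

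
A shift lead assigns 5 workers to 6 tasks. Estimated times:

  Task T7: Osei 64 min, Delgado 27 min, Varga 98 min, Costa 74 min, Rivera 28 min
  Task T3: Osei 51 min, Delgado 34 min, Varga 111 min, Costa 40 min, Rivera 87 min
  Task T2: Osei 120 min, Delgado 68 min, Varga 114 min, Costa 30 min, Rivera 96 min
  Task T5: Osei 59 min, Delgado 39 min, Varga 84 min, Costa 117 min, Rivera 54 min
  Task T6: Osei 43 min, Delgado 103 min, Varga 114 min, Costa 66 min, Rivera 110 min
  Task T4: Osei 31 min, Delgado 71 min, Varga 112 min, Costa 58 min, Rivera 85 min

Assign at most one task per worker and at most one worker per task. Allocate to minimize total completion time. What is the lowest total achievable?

Minimum total: 207 min

Optimal: Osei→Task T4 (31 min), Delgado→Task T3 (34 min), Varga→Task T5 (84 min), Costa→Task T2 (30 min), Rivera→Task T7 (28 min) — total 31+34+84+30+28 = 207 min.
Min-entry greedy (repeatedly take the single cheapest remaining cell) gives 253 min, worse by 46.
Next-best assignment: Osei→Task T6, Delgado→Task T3, Varga→Task T5, Costa→Task T2, Rivera→Task T7 = 219 min.
Swapping Varga↔Costa (Varga→Task T2 114 min, Costa→Task T5 117 min) adds 117.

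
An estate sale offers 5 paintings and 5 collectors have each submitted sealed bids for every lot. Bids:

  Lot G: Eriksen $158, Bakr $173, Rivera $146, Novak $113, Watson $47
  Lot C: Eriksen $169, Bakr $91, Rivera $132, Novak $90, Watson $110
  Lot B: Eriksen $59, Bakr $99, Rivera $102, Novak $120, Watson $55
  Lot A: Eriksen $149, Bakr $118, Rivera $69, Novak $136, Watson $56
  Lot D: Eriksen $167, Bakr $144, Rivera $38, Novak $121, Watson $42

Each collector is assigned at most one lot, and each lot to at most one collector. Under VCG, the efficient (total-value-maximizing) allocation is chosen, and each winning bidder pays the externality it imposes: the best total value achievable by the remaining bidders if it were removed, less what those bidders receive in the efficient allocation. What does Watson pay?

Efficient allocation: Eriksen→Lot D ($167), Bakr→Lot G ($173), Rivera→Lot B ($102), Novak→Lot A ($136), Watson→Lot C ($110); total welfare W = $688.
Watson receives Lot C at value $110, so the others get W − 110 = $578.
Without Watson: best allocation of the remaining 4 bidders over all 5 lots is Eriksen→Lot D ($167), Bakr→Lot G ($173), Rivera→Lot C ($132), Novak→Lot A ($136), total $608.
VCG payment = (others' best without Watson) − (others' welfare with Watson) = 608 − 578 = $30.

Watson pays $30.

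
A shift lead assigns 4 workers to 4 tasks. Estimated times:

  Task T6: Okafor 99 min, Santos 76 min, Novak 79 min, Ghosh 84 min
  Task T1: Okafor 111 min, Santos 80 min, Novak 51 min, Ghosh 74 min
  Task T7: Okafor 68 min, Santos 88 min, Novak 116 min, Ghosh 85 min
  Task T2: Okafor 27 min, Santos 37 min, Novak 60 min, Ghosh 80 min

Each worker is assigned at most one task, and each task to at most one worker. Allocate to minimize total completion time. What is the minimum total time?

Optimal: Okafor→Task T2 (27 min), Santos→Task T6 (76 min), Novak→Task T1 (51 min), Ghosh→Task T7 (85 min) — total 27+76+51+85 = 239 min.
Swapping Ghosh↔Novak (Ghosh→Task T1 74 min, Novak→Task T7 116 min) adds 54.
No other one-to-one assignment undercuts 239 min.

Min total: 239 min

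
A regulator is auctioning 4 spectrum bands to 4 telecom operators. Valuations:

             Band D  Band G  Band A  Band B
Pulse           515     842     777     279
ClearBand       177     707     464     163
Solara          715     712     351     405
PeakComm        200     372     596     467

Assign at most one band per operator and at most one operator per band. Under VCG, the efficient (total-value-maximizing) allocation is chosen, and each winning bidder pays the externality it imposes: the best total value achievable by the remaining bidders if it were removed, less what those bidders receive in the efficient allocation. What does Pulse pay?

Efficient allocation: Pulse→Band A ($777M), ClearBand→Band G ($707M), Solara→Band D ($715M), PeakComm→Band B ($467M); total welfare W = $2666M.
Pulse receives Band A at value $777M, so the others get W − 777 = $1889M.
Without Pulse: best allocation of the remaining 3 bidders over all 4 bands is ClearBand→Band G ($707M), Solara→Band D ($715M), PeakComm→Band A ($596M), total $2018M.
VCG payment = (others' best without Pulse) − (others' welfare with Pulse) = 2018 − 1889 = $129M.

Pulse pays $129M.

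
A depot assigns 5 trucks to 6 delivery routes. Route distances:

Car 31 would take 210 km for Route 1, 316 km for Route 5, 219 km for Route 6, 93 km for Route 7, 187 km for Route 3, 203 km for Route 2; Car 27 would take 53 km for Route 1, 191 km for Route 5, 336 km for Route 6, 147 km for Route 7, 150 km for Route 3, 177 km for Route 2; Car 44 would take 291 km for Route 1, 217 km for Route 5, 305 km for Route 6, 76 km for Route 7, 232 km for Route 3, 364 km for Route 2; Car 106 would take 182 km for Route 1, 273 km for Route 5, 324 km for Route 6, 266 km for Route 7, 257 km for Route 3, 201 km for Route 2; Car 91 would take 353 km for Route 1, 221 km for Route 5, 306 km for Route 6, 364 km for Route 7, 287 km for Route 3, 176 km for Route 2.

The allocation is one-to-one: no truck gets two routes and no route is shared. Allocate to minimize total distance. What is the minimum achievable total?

Min total: 738 km

Optimal: Car 31→Route 3 (187 km), Car 27→Route 1 (53 km), Car 44→Route 7 (76 km), Car 106→Route 2 (201 km), Car 91→Route 5 (221 km) — total 187+53+76+201+221 = 738 km.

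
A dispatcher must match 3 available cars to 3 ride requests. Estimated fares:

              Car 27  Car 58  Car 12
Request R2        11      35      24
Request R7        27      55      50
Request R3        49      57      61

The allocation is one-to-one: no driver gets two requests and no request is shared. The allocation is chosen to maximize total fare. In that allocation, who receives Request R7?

Optimal: Car 27→Request R3 ($49), Car 58→Request R2 ($35), Car 12→Request R7 ($50) — total 49+35+50 = $134.
Max-entry greedy (repeatedly take the single best remaining cell) gives $127, worse by 7.
Next-best assignment: Car 27→Request R3, Car 58→Request R7, Car 12→Request R2 = $128.
Car 12's own top request is Request R3 ($61), but forcing Car 12→Request R3 and reassigning the rest optimally gives only $127 — worse by 7.

Car 12 receives Request R7.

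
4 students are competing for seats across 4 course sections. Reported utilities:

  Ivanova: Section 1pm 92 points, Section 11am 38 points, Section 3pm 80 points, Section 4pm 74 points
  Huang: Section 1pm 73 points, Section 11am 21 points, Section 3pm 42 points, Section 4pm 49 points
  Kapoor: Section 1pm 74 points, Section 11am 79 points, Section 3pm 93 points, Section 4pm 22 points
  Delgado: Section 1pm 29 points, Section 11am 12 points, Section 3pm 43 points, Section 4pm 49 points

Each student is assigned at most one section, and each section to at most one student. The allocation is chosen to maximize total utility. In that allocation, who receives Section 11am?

Kapoor receives Section 11am.

Optimal: Ivanova→Section 3pm (80 points), Huang→Section 1pm (73 points), Kapoor→Section 11am (79 points), Delgado→Section 4pm (49 points) — total 80+73+79+49 = 281 points.
Row-greedy (each student in turn takes its best remaining section) gives 246 points, worse by 35.
Checked against all permutations: 281 points is optimal.
Kapoor's own top section is Section 3pm (93 points), but forcing Kapoor→Section 3pm and reassigning the rest optimally gives only 255 points — worse by 26.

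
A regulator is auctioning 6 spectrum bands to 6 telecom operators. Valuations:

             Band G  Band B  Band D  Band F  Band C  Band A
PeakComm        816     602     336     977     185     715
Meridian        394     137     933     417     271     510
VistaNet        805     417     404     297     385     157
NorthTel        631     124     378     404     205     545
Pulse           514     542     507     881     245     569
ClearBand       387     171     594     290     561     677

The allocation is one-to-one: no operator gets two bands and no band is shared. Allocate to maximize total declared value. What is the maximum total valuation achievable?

Max total: $4363M

Treat this as an assignment problem: match each operator to one band.
Optimal: PeakComm→Band F ($977M), Meridian→Band D ($933M), VistaNet→Band G ($805M), NorthTel→Band A ($545M), Pulse→Band B ($542M), ClearBand→Band C ($561M) — total 977+933+805+545+542+561 = $4363M.
Max-entry greedy (repeatedly take the single best remaining cell) gives $4139M, worse by 224.
Swapping Meridian↔ClearBand (Meridian→Band C $271M, ClearBand→Band D $594M) loses 629.
Checked against all permutations: $4363M is optimal.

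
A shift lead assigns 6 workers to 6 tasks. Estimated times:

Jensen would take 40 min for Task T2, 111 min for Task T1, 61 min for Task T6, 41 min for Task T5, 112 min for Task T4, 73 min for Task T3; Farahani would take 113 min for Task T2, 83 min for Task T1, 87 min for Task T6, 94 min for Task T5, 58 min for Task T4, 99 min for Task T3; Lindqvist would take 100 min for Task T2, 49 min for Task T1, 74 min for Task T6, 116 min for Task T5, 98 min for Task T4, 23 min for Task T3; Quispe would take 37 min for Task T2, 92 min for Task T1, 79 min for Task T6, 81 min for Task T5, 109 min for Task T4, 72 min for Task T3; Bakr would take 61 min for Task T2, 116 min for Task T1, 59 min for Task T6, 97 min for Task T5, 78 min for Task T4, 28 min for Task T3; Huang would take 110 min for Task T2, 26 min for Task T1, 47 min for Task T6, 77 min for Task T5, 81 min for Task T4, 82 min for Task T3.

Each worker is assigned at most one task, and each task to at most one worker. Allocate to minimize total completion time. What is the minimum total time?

This is the linear assignment problem.
Optimal: Jensen→Task T5 (41 min), Farahani→Task T4 (58 min), Lindqvist→Task T3 (23 min), Quispe→Task T2 (37 min), Bakr→Task T6 (59 min), Huang→Task T1 (26 min) — total 41+58+23+37+59+26 = 244 min.
Row-greedy (each worker in turn takes its cheapest remaining task) gives 323 min, worse by 79.
Swapping Bakr↔Huang (Bakr→Task T1 116 min, Huang→Task T6 47 min) adds 78.
Checked against all permutations: 244 min is optimal.

Min total: 244 min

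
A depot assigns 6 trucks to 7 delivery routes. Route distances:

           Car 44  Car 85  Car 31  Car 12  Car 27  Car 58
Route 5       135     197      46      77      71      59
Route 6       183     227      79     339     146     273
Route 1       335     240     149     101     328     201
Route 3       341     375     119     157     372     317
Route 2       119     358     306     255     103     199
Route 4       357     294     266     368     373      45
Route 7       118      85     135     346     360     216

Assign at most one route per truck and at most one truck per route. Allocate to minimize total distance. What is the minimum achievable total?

Optimal: Car 44→Route 2 (119 km), Car 85→Route 7 (85 km), Car 31→Route 6 (79 km), Car 12→Route 1 (101 km), Car 27→Route 5 (71 km), Car 58→Route 4 (45 km) — total 119+85+79+101+71+45 = 500 km.
Column-greedy (each route in turn goes to its cheapest remaining truck) gives 1023 km, worse by 523.
Swapping Car 27↔Car 12 (Car 27→Route 1 328 km, Car 12→Route 5 77 km) adds 233.

Min total: 500 km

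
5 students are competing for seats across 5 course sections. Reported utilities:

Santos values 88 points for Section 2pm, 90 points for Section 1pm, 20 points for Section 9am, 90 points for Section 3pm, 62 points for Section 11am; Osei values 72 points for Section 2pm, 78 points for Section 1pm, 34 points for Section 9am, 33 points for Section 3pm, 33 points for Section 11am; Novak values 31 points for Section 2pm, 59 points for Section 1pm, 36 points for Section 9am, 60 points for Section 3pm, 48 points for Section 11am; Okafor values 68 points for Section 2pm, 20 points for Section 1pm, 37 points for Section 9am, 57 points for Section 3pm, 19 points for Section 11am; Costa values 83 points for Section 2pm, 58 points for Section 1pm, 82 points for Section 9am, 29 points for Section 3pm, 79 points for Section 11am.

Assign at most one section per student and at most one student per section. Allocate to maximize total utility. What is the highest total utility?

Maximum total: 366 points

This is a one-to-one assignment (maximum-weight bipartite matching).
Optimal: Santos→Section 3pm (90 points), Osei→Section 1pm (78 points), Novak→Section 11am (48 points), Okafor→Section 2pm (68 points), Costa→Section 9am (82 points) — total 90+78+48+68+82 = 366 points.
Max-entry greedy (repeatedly take the single best remaining cell) gives 303 points, worse by 63.
Next-best assignment: Santos→Section 2pm, Osei→Section 1pm, Novak→Section 11am, Okafor→Section 3pm, Costa→Section 9am = 353 points.
Swapping Novak↔Okafor (Novak→Section 2pm 31 points, Okafor→Section 11am 19 points) loses 66.
Every other assignment is strictly worse.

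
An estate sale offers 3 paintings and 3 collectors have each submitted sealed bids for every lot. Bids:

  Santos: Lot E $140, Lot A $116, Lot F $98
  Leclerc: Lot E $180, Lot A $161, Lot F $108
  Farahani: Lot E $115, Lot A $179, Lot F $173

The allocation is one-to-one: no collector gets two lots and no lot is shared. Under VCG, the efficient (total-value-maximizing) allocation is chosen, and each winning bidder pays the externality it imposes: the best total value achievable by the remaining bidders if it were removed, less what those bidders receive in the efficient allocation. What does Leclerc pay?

Efficient allocation: Santos→Lot E ($140), Leclerc→Lot A ($161), Farahani→Lot F ($173); total welfare W = $474.
Leclerc receives Lot A at value $161, so the others get W − 161 = $313.
Without Leclerc: best allocation of the remaining 2 bidders over all 3 lots is Santos→Lot E ($140), Farahani→Lot A ($179), total $319.
VCG payment = (others' best without Leclerc) − (others' welfare with Leclerc) = 319 − 313 = $6.

Leclerc pays $6.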